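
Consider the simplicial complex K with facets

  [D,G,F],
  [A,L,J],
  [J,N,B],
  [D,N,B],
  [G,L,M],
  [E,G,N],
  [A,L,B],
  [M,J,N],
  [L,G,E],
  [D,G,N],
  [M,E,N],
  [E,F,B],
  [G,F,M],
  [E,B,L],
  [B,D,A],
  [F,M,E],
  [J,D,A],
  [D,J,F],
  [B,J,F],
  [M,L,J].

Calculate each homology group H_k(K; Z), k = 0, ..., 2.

We work with the vertex ordering A < B < D < E < F < G < J < L < M < N. The simplices of K, each written with vertices in increasing order, are:

  0-simplices (10): A, B, D, E, F, G, J, L, M, N
  1-simplices (30): AB, AD, AJ, AL, BD, BE, BF, BJ, BL, BN, DF, DG, DJ, DN, EF, EG, EL, EM, EN, FG, FJ, FM, GL, GM, GN, JL, JM, JN, LM, MN
  2-simplices (20): ABD, ABL, ADJ, AJL, BDN, BEF, BEL, BFJ, BJN, DFG, DFJ, DGN, EFM, EGL, EGN, EMN, FGM, GLM, JLM, JMN

so the chain groups are C_0 ≅ Z^10, C_1 ≅ Z^30, C_2 ≅ Z^20.

Boundary ∂_1: C_1 → C_0 maps an edge to its endpoints' difference, ∂[p,q] = q − p. For instance
  ∂GM = M − G.
As a 10×30 matrix over Z this has rank 9, with invariant factors (1,1,1,1,1,1,1,1,1).

The boundary map ∂_2: C_2 → C_1 acts by ∂[p,q,r] = [q,r] − [p,r] + [p,q]. For instance
  ∂JLM = LM − JM + JL,
  ∂EMN = MN − EN + EM.
This gives a 30×20 integer matrix of rank 20; reducing to Smith normal form yields diagonal entries (1,1,1,1,1,1,1,1,1,1,1,1,1,1,1,1,1,1,1,2).

Computing H_k = (kernel of ∂_k) / (image of ∂_{k+1}):

  H_0: rank C_0 − rank ∂_1 = 10 − 9 = 1, and the invariant factors of ∂_1 are all 1, so H_0 = Z.
  H_1: rank ker ∂_1 − rank ∂_2 = (30 − 9) − 20 = 1, and ∂_2 has invariant factor 2 > 1, so H_1 = Z ⊕ Z/2Z.
  H_2: rank ker ∂_2 − rank ∂_3 = (20 − 20) − 0 = 0, and there is no ∂_3, so H_2 = 0.

As a check, the Euler characteristic is 10 − 30 + 20 = 0, which agrees with 1 − 1 + 0 = 0.
(K is a triangulation of the Klein bottle.)

H_0 = Z,  H_1 = Z ⊕ Z/2Z,  H_2 = 0.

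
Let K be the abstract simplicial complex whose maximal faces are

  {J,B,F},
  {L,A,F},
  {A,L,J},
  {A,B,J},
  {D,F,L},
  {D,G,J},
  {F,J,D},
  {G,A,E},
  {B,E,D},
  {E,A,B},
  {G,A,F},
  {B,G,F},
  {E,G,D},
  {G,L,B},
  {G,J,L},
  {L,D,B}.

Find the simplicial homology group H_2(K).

We work with the vertex ordering A < B < D < E < F < G < J < L. The simplices of K, each written with vertices in increasing order, are:

  0-simplices (8): A, B, D, E, F, G, J, L
  1-simplices (24): AB, AE, AF, AG, AJ, AL, BD, BE, BF, BG, BJ, BL, DE, DF, DG, DJ, DL, EG, FG, FJ, FL, GJ, GL, JL
  2-simplices (16): ABE, ABJ, AEG, AFG, AFL, AJL, BDE, BDL, BFG, BFJ, BGL, DEG, DFJ, DFL, DGJ, GJL

so the chain groups are C_0 ≅ Z^8, C_1 ≅ Z^24, C_2 ≅ Z^16.

∂_1: C_1 → C_0 sends each edge [p,q] (with p < q) to q − p. For instance
  ∂AL = L − A.
The 8×24 boundary matrix has rank 7 and Smith normal form diag(1,1,1,1,1,1,1).

∂_2: C_2 → C_1 maps a triangle to the signed sum of its edges. For instance
  ∂DGJ = GJ − DJ + DG,
  ∂DFL = FL − DL + DF.
The resulting 24×16 matrix has rank 15, and its Smith normal form has invariant factors (1,1,1,1,1,1,1,1,1,1,1,1,1,1,1).

From H_k ≅ ker(∂_k) / im(∂_{k+1}) we obtain:

  H_2: rank ker ∂_2 − rank ∂_3 = (16 − 15) − 0 = 1, and there is no ∂_3, so H_2 ≅ Z.

(K is a triangulation of the torus T^2.)

H_2 ≅ Z.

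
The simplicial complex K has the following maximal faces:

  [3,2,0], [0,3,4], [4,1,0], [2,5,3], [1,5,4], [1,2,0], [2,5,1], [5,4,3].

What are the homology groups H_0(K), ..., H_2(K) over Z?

H_0 = Z,  H_1 = 0,  H_2 = Z.

K has 6 vertices, 12 edges, 8 triangles.
rank ∂_0 = 0, rank ∂_1 = 5 ⇒ b_0 = 6 − 0 − 5 = 1; all invariant factors of ∂_1 are 1 so no torsion. So H_0 ≅ Z.
rank ∂_1 = 5, rank ∂_2 = 7 ⇒ b_1 = 12 − 5 − 7 = 0; all invariant factors of ∂_2 are 1 so no torsion. So H_1 ≅ 0.
rank ∂_2 = 7, rank ∂_3 = 0 ⇒ b_2 = 8 − 7 − 0 = 1. So H_2 ≅ Z.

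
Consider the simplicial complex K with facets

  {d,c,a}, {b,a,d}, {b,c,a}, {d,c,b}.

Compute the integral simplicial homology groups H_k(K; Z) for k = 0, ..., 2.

H_0 ≅ Z,  H_1 = 0,  H_2 ≅ Z.

Fix the vertex order a < b < c < d and write every simplex with vertices in increasing order. Then dim K = 2 and the simplices of K are:

  0-simplices (4): a, b, c, d
  1-simplices (6): ab, ac, ad, bc, bd, cd
  2-simplices (4): abc, abd, acd, bcd

so the chain groups are C_0 ≅ Z^4, C_1 ≅ Z^6, C_2 ≅ Z^4.

∂_1: C_1 → C_0 sends each edge [p,q] (with p < q) to q − p. For instance
  ∂ab = b − a.
The resulting 4×6 matrix has rank 3, and its Smith normal form has invariant factors (1,1,1).

The boundary map ∂_2: C_2 → C_1 acts by ∂[p,q,r] = [q,r] − [p,r] + [p,q]. For instance
  ∂abd = bd − ad + ab,
  ∂acd = cd − ad + ac.
This gives a 6×4 integer matrix of rank 3; reducing to Smith normal form yields diagonal entries (1,1,1).

From H_k ≅ ker(∂_k) / im(∂_{k+1}) we obtain:

  H_0: rank C_0 − rank ∂_1 = 4 − 3 = 1, and the invariant factors of ∂_1 are all 1, so H_0 = Z.
  H_1: rank ker ∂_1 − rank ∂_2 = (6 − 3) − 3 = 0, and the invariant factors of ∂_2 are all 1, so H_1 = 0.
  H_2: rank ker ∂_2 − rank ∂_3 = (4 − 3) − 0 = 1, and there is no ∂_3, so H_2 = Z.

As a check, the Euler characteristic is 4 − 6 + 4 = 2, which agrees with 1 − 0 + 1 = 2.
(K is a triangulation of the 2-sphere S^2.)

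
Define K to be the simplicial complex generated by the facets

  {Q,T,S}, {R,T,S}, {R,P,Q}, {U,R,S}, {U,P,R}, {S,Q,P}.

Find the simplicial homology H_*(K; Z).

H_0 ≅ Z,  H_1 ≅ Z,  H_2 = 0.

Fix the vertex order P < Q < R < S < T < U and write every simplex with vertices in increasing order. Then dim K = 2 and the simplices of K are:

  0-simplices (6): P, Q, R, S, T, U
  1-simplices (12): PQ, PR, PS, PU, QR, QS, QT, RS, RT, RU, ST, SU
  2-simplices (6): PQR, PQS, PRU, QST, RST, RSU

giving chain groups C_0 ≅ Z^6, C_1 ≅ Z^12, C_2 ≅ Z^6.

∂_1: C_1 → C_0 is given by ∂[p,q] = [q] − [p]. For instance
  ∂QR = R − Q.
This gives a 6×12 integer matrix of rank 5; reducing to Smith normal form yields diagonal entries (1,1,1,1,1).

The boundary map ∂_2: C_2 → C_1 sends each 2-simplex [p,q,r] to [q,r] − [p,r] + [p,q]. For instance
  ∂PQR = QR − PR + PQ,
  ∂PQS = QS − PS + PQ.
This gives a 12×6 integer matrix of rank 6; reducing to Smith normal form yields diagonal entries (1,1,1,1,1,1).

Reading off H_k = ker ∂_k / im ∂_{k+1}:

  H_0: rank C_0 − rank ∂_1 = 6 − 5 = 1, and the invariant factors of ∂_1 are all 1, so H_0 = Z.
  H_1: rank ker ∂_1 − rank ∂_2 = (12 − 5) − 6 = 1, and the invariant factors of ∂_2 are all 1, so H_1 = Z.
  H_2: rank ker ∂_2 − rank ∂_3 = (6 − 6) − 0 = 0, and there is no ∂_3, so H_2 = 0.

As a check, the Euler characteristic is 6 − 12 + 6 = 0, which agrees with 1 − 1 + 0 = 0.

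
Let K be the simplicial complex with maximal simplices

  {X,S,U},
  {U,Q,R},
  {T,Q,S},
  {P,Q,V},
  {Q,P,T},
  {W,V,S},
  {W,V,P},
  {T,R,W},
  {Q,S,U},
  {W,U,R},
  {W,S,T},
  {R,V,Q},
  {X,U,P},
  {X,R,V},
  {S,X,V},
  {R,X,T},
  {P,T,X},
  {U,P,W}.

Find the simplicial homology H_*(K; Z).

H_0 = Z,  H_1 = Z^2,  H_2 = Z.

Order the vertices as P < Q < R < S < T < U < V < W < X. Listing each simplex with vertices in this order, K has dimension 2 with simplices:

  0-simplices (9): P, Q, R, S, T, U, V, W, X
  1-simplices (27): PQ, PT, PU, PV, PW, PX, QR, QS, QT, QU, QV, RT, RU, RV, RW, RX, ST, SU, SV, SW, SX, TW, TX, UW, UX, VW, VX
  2-simplices (18): PQT, PQV, PTX, PUW, PUX, PVW, QRU, QRV, QST, QSU, RTW, RTX, RUW, RVX, STW, SUX, SVW, SVX

so the chain groups are C_0 ≅ Z^9, C_1 ≅ Z^27, C_2 ≅ Z^18.

∂_1: C_1 → C_0 maps an edge to its endpoints' difference, ∂[p,q] = q − p. For instance
  ∂UX = X − U.
The 9×27 boundary matrix has rank 8 and Smith normal form diag(1,1,1,1,1,1,1,1).

Boundary ∂_2: C_2 → C_1 sends each 2-simplex [p,q,r] to [q,r] − [p,r] + [p,q]. For instance
  ∂PVW = VW − PW + PV,
  ∂RTW = TW − RW + RT.
As a 27×18 matrix over Z this has rank 17, with invariant factors (1,1,1,1,1,1,1,1,1,1,1,1,1,1,1,1,1).

Reading off H_k = ker ∂_k / im ∂_{k+1}:

  H_0: rank C_0 − rank ∂_1 = 9 − 8 = 1, and the invariant factors of ∂_1 are all 1, so H_0 = Z.
  H_1: rank ker ∂_1 − rank ∂_2 = (27 − 8) − 17 = 2, and the invariant factors of ∂_2 are all 1, so H_1 = Z^2.
  H_2: rank ker ∂_2 − rank ∂_3 = (18 − 17) − 0 = 1, and there is no ∂_3, so H_2 = Z.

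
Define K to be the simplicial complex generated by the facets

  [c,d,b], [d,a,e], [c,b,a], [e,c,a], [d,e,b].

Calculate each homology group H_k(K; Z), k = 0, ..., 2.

K has 5 vertices, 10 edges, 5 triangles.
rank ∂_0 = 0, rank ∂_1 = 4 ⇒ b_0 = 5 − 0 − 4 = 1; all invariant factors of ∂_1 are 1 so no torsion. So H_0 = Z.
rank ∂_1 = 4, rank ∂_2 = 5 ⇒ b_1 = 10 − 4 − 5 = 1; all invariant factors of ∂_2 are 1 so no torsion. So H_1 = Z.
rank ∂_2 = 5, rank ∂_3 = 0 ⇒ b_2 = 5 − 5 − 0 = 0. So H_2 = 0.

H_0 ≅ Z,  H_1 ≅ Z,  H_2 = 0.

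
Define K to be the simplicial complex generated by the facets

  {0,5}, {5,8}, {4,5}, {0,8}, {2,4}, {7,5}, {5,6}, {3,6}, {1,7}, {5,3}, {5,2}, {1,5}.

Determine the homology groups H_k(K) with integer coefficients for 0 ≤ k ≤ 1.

H_0 = Z,  H_1 = Z^4.

Fix the vertex order 0 < 1 < 2 < 3 < 4 < 5 < 6 < 7 < 8 and write every simplex with vertices in increasing order. Then dim K = 1 and the simplices of K are:

  0-simplices (9): [0], [1], [2], [3], [4], [5], [6], [7], [8]
  1-simplices (12): [0,5], [0,8], [1,5], [1,7], [2,4], [2,5], [3,5], [3,6], [4,5], [5,6], [5,7], [5,8]

giving chain groups C_0 ≅ Z^9, C_1 ≅ Z^12.

∂_1: C_1 → C_0 maps an edge to its endpoints' difference, ∂[p,q] = q − p. For instance
  ∂[1,5] = [5] − [1].
The 9×12 boundary matrix has rank 8 and Smith normal form diag(1,1,1,1,1,1,1,1).

From H_k ≅ ker(∂_k) / im(∂_{k+1}) we obtain:

  H_0: rank C_0 − rank ∂_1 = 9 − 8 = 1, and the invariant factors of ∂_1 are all 1, so H_0 = Z.
  H_1: rank ker ∂_1 − rank ∂_2 = (12 − 8) − 0 = 4, and there is no ∂_2, so H_1 = Z^4.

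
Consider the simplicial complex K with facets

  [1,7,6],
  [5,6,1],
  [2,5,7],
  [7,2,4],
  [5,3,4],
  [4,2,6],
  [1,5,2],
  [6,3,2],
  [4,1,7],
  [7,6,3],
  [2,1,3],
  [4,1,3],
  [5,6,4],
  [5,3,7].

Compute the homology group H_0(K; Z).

Take the total order 1 < 2 < 3 < 4 < 5 < 6 < 7 on the vertex set. Then K (dimension 2) consists of the simplices:

  0-simplices (7): [1], [2], [3], [4], [5], [6], [7]
  1-simplices (21): [1,2], [1,3], [1,4], [1,5], [1,6], [1,7], [2,3], [2,4], [2,5], [2,6], [2,7], [3,4], [3,5], [3,6], [3,7], [4,5], [4,6], [4,7], [5,6], [5,7], [6,7]
  2-simplices (14): [1,2,3], [1,2,5], [1,3,4], [1,4,7], [1,5,6], [1,6,7], [2,3,6], [2,4,6], [2,4,7], [2,5,7], [3,4,5], [3,5,7], [3,6,7], [4,5,6]

giving chain groups C_0 ≅ Z^7, C_1 ≅ Z^21, C_2 ≅ Z^14.

The boundary map ∂_1: C_1 → C_0 sends each edge [p,q] (with p < q) to q − p.
The 7×21 boundary matrix has rank 6 and Smith normal form diag(1,1,1,1,1,1).

The boundary map ∂_2: C_2 → C_1 acts by ∂[p,q,r] = [q,r] − [p,r] + [p,q]. For instance
  ∂[2,4,6] = [4,6] − [2,6] + [2,4],
  ∂[1,4,7] = [4,7] − [1,7] + [1,4].
This gives a 21×14 integer matrix of rank 13; reducing to Smith normal form yields diagonal entries (1,1,1,1,1,1,1,1,1,1,1,1,1).

From H_k ≅ ker(∂_k) / im(∂_{k+1}) we obtain:

  H_0: rank C_0 − rank ∂_1 = 7 − 6 = 1, and the invariant factors of ∂_1 are all 1, so H_0 = Z.

H_0 = Z.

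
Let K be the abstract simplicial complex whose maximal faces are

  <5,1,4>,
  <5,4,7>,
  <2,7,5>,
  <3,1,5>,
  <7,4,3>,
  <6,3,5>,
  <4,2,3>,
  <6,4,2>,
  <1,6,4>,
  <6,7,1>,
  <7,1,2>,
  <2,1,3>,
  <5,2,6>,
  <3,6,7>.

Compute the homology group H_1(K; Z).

H_1 = Z^2.

We work with the vertex ordering 1 < 2 < 3 < 4 < 5 < 6 < 7. The simplices of K, each written with vertices in increasing order, are:

  0-simplices (7): [1], [2], [3], [4], [5], [6], [7]
  1-simplices (21): [1,2], [1,3], [1,4], [1,5], [1,6], [1,7], [2,3], [2,4], [2,5], [2,6], [2,7], [3,4], [3,5], [3,6], [3,7], [4,5], [4,6], [4,7], [5,6], [5,7], [6,7]
  2-simplices (14): [1,2,3], [1,2,7], [1,3,5], [1,4,5], [1,4,6], [1,6,7], [2,3,4], [2,4,6], [2,5,6], [2,5,7], [3,4,7], [3,5,6], [3,6,7], [4,5,7]

Hence C_0 ≅ Z^7, C_1 ≅ Z^21, C_2 ≅ Z^14.

The boundary map ∂_1: C_1 → C_0 sends each edge [p,q] (with p < q) to q − p.
This gives a 7×21 integer matrix of rank 6; reducing to Smith normal form yields diagonal entries (1,1,1,1,1,1).

∂_2: C_2 → C_1 sends each 2-simplex [p,q,r] to [q,r] − [p,r] + [p,q]. For instance
  ∂[3,6,7] = [6,7] − [3,7] + [3,6],
  ∂[3,5,6] = [5,6] − [3,6] + [3,5].
The 21×14 boundary matrix has rank 13 and Smith normal form diag(1,1,1,1,1,1,1,1,1,1,1,1,1).

From H_k ≅ ker(∂_k) / im(∂_{k+1}) we obtain:

  H_1: rank ker ∂_1 − rank ∂_2 = (21 − 6) − 13 = 2, and the invariant factors of ∂_2 are all 1, so H_1 ≅ Z^2.

(K is a triangulation of the torus T^2.)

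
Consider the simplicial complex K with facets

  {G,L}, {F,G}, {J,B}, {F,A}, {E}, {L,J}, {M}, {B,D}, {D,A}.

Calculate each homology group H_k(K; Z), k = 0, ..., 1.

H_0 ≅ Z^3,  H_1 ≅ Z.

Take the total order A < B < D < E < F < G < J < L < M on the vertex set. Then K (dimension 1) consists of the simplices:

  0-simplices (9): A, B, D, E, F, G, J, L, M
  1-simplices (7): AD, AF, BD, BJ, FG, GL, JL

Hence C_0 ≅ Z^9, C_1 ≅ Z^7.

∂_1: C_1 → C_0 maps an edge to its endpoints' difference, ∂[p,q] = q − p.
This gives a 9×7 integer matrix of rank 6; reducing to Smith normal form yields diagonal entries (1,1,1,1,1,1).

Reading off H_k = ker ∂_k / im ∂_{k+1}:

  H_0: rank C_0 − rank ∂_1 = 9 − 6 = 3, and the invariant factors of ∂_1 are all 1, so H_0 = Z^3.
  H_1: rank ker ∂_1 − rank ∂_2 = (7 − 6) − 0 = 1, and there is no ∂_2, so H_1 = Z.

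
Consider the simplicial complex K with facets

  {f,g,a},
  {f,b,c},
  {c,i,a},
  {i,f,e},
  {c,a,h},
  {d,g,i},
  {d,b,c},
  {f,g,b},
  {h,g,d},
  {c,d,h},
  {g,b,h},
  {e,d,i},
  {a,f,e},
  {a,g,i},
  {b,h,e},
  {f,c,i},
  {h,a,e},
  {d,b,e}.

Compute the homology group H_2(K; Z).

H_2 = 0.

Order the vertices as a < b < c < d < e < f < g < h < i. Listing each simplex with vertices in this order, K has dimension 2 with simplices:

  0-simplices (9): a, b, c, d, e, f, g, h, i
  1-simplices (27): ac, ae, af, ag, ah, ai, bc, bd, be, bf, bg, bh, cd, cf, ch, ci, de, dg, dh, di, ef, eh, ei, fg, fi, gh, gi
  2-simplices (18): ach, aci, aef, aeh, afg, agi, bcd, bcf, bde, beh, bfg, bgh, cdh, cfi, dei, dgh, dgi, efi

Hence C_0 ≅ Z^9, C_1 ≅ Z^27, C_2 ≅ Z^18.

The boundary map ∂_1: C_1 → C_0 is given by ∂[p,q] = [q] − [p].
This gives a 9×27 integer matrix of rank 8; reducing to Smith normal form yields diagonal entries (1,1,1,1,1,1,1,1).

∂_2: C_2 → C_1 acts by ∂[p,q,r] = [q,r] − [p,r] + [p,q]. For instance
  ∂aeh = eh − ah + ae,
  ∂afg = fg − ag + af.
As a 27×18 matrix over Z this has rank 18, with invariant factors (1,1,1,1,1,1,1,1,1,1,1,1,1,1,1,1,1,2).

From H_k ≅ ker(∂_k) / im(∂_{k+1}) we obtain:

  H_2: rank ker ∂_2 − rank ∂_3 = (18 − 18) − 0 = 0, and there is no ∂_3, so H_2 ≅ 0.

(K is a triangulation of the Klein bottle.)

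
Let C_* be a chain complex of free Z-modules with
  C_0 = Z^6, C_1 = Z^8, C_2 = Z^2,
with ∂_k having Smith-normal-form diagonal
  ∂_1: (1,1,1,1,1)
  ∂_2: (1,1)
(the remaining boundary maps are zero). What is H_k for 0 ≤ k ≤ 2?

H_0 = Z,  H_1 = Z,  H_2 = 0.

H_0: b_0 = 6 − 0 − 5 = 1; torsion from ∂_1 factors > 1: none. So H_0 = Z.
H_1: b_1 = 8 − 5 − 2 = 1; torsion from ∂_2 factors > 1: none. So H_1 = Z.
H_2: b_2 = 2 − 2 − 0 = 0; torsion from ∂_3 factors > 1: none. So H_2 = 0.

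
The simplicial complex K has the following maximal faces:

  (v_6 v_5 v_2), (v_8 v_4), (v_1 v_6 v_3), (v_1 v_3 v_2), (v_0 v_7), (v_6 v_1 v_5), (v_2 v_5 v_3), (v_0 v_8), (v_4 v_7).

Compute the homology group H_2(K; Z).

H_2 ≅ 0.

Order the vertices as v_0 < v_1 < v_2 < v_3 < v_4 < v_5 < v_6 < v_7 < v_8. Listing each simplex with vertices in this order, K has dimension 2 with simplices:

  0-simplices (9): [v_0], [v_1], [v_2], [v_3], [v_4], [v_5], [v_6], [v_7], [v_8]
  1-simplices (14): [v_0,v_7], [v_0,v_8], [v_1,v_2], [v_1,v_3], [v_1,v_5], [v_1,v_6], [v_2,v_3], [v_2,v_5], [v_2,v_6], [v_3,v_5], [v_3,v_6], [v_4,v_7], [v_4,v_8], [v_5,v_6]
  2-simplices (5): [v_1,v_2,v_3], [v_1,v_3,v_6], [v_1,v_5,v_6], [v_2,v_3,v_5], [v_2,v_5,v_6]

Hence C_0 ≅ Z^9, C_1 ≅ Z^14, C_2 ≅ Z^5.

Boundary ∂_1: C_1 → C_0 sends each edge [p,q] (with p < q) to q − p. For instance
  ∂[v_5,v_6] = [v_6] − [v_5].
The 9×14 boundary matrix has rank 7 and Smith normal form diag(1,1,1,1,1,1,1).

The boundary map ∂_2: C_2 → C_1 sends each 2-simplex [p,q,r] to [q,r] − [p,r] + [p,q]. For instance
  ∂[v_2,v_3,v_5] = [v_3,v_5] − [v_2,v_5] + [v_2,v_3],
  ∂[v_2,v_5,v_6] = [v_5,v_6] − [v_2,v_6] + [v_2,v_5].
This gives a 14×5 integer matrix of rank 5; reducing to Smith normal form yields diagonal entries (1,1,1,1,1).

Now H_k = ker ∂_k / im ∂_{k+1}, so:

  H_2: rank ker ∂_2 − rank ∂_3 = (5 − 5) − 0 = 0, and there is no ∂_3, so H_2 ≅ 0.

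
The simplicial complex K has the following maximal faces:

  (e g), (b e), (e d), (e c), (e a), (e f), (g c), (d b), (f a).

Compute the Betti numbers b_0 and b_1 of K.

b_0 = 1, b_1 = 3.

We work with the vertex ordering a < b < c < d < e < f < g. The simplices of K, each written with vertices in increasing order, are:

  0-simplices (7): a, b, c, d, e, f, g
  1-simplices (9): ae, af, bd, be, ce, cg, de, ef, eg

giving chain groups C_0 ≅ Z^7, C_1 ≅ Z^9.

Boundary ∂_1: C_1 → C_0 maps an edge to its endpoints' difference, ∂[p,q] = q − p. For instance
  ∂be = e − b.
The 7×9 boundary matrix has rank 6 and Smith normal form diag(1,1,1,1,1,1).

Reading off H_k = ker ∂_k / im ∂_{k+1}:

  H_0: rank C_0 − rank ∂_1 = 7 − 6 = 1, and the invariant factors of ∂_1 are all 1, so H_0 ≅ Z.
  H_1: rank ker ∂_1 − rank ∂_2 = (9 − 6) − 0 = 3, and there is no ∂_2, so H_1 ≅ Z^3.

(K is a triangulation of a wedge of 3 circles.)

Hence the Betti numbers are b_0 = 1, b_1 = 3.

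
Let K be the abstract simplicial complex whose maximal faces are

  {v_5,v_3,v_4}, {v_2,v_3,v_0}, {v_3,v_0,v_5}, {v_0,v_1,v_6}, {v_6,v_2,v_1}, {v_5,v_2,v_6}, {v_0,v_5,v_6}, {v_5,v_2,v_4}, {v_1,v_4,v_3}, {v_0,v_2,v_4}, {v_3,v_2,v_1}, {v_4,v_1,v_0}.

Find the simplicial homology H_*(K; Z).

K has 7 vertices, 18 edges, 12 triangles.
rank ∂_0 = 0, rank ∂_1 = 6 ⇒ b_0 = 7 − 0 − 6 = 1; all invariant factors of ∂_1 are 1 so no torsion. So H_0 = Z.
rank ∂_1 = 6, rank ∂_2 = 12 ⇒ b_1 = 18 − 6 − 12 = 0; ∂_2 has invariant factor(s) [2] giving torsion. So H_1 = Z_2.
rank ∂_2 = 12, rank ∂_3 = 0 ⇒ b_2 = 12 − 12 − 0 = 0. So H_2 = 0.

H_0 = Z,  H_1 = Z_2,  H_2 = 0.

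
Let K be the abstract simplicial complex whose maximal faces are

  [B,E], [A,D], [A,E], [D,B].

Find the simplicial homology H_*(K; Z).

Take the total order A < B < D < E on the vertex set. Then K (dimension 1) consists of the simplices:

  0-simplices (4): A, B, D, E
  1-simplices (4): AD, AE, BD, BE

so the chain groups are C_0 ≅ Z^4, C_1 ≅ Z^4.

Boundary ∂_1: C_1 → C_0 maps an edge to its endpoints' difference, ∂[p,q] = q − p. For instance
  ∂BE = E − B.
The 4×4 boundary matrix has rank 3 and Smith normal form diag(1,1,1).

Reading off H_k = ker ∂_k / im ∂_{k+1}:

  H_0: rank C_0 − rank ∂_1 = 4 − 3 = 1, and the invariant factors of ∂_1 are all 1, so H_0 ≅ Z.
  H_1: rank ker ∂_1 − rank ∂_2 = (4 − 3) − 0 = 1, and there is no ∂_2, so H_1 ≅ Z.

H_0 = Z,  H_1 = Z.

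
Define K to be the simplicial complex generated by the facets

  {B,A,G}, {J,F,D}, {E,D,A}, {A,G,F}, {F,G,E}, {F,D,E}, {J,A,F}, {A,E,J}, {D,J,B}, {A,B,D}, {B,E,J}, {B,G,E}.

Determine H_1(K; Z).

We work with the vertex ordering A < B < D < E < F < G < J. The simplices of K, each written with vertices in increasing order, are:

  0-simplices (7): A, B, D, E, F, G, J
  1-simplices (18): AB, AD, AE, AF, AG, AJ, BD, BE, BG, BJ, DE, DF, DJ, EF, EG, EJ, FG, FJ
  2-simplices (12): ABD, ABG, ADE, AEJ, AFG, AFJ, BDJ, BEG, BEJ, DEF, DFJ, EFG

giving chain groups C_0 ≅ Z^7, C_1 ≅ Z^18, C_2 ≅ Z^12.

The boundary map ∂_1: C_1 → C_0 maps an edge to its endpoints' difference, ∂[p,q] = q − p. For instance
  ∂BJ = J − B.
The resulting 7×18 matrix has rank 6, and its Smith normal form has invariant factors (1,1,1,1,1,1).

∂_2: C_2 → C_1 maps a triangle to the signed sum of its edges. For instance
  ∂DEF = EF − DF + DE,
  ∂EFG = FG − EG + EF.
This gives a 18×12 integer matrix of rank 12; reducing to Smith normal form yields diagonal entries (1,1,1,1,1,1,1,1,1,1,1,2).

Computing H_k = (kernel of ∂_k) / (image of ∂_{k+1}):

  H_1: rank ker ∂_1 − rank ∂_2 = (18 − 6) − 12 = 0, and ∂_2 has invariant factor 2 > 1, so H_1 = Z/2.

H_1 ≅ Z/2.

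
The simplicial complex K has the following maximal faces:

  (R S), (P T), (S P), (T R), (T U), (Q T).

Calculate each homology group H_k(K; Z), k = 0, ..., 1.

H_0 = Z,  H_1 = Z.

Order the vertices as P < Q < R < S < T < U. Listing each simplex with vertices in this order, K has dimension 1 with simplices:

  0-simplices (6): P, Q, R, S, T, U
  1-simplices (6): PS, PT, QT, RS, RT, TU

Hence C_0 ≅ Z^6, C_1 ≅ Z^6.

The boundary map ∂_1: C_1 → C_0 is given by ∂[p,q] = [q] − [p]. For instance
  ∂RT = T − R.
The 6×6 boundary matrix has rank 5 and Smith normal form diag(1,1,1,1,1).

Now H_k = ker ∂_k / im ∂_{k+1}, so:

  H_0: rank C_0 − rank ∂_1 = 6 − 5 = 1, and the invariant factors of ∂_1 are all 1, so H_0 = Z.
  H_1: rank ker ∂_1 − rank ∂_2 = (6 − 5) − 0 = 1, and there is no ∂_2, so H_1 = Z.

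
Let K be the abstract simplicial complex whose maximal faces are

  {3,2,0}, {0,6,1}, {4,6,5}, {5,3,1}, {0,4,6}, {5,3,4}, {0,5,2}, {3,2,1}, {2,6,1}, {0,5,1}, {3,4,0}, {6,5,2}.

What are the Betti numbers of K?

Order the vertices as 0 < 1 < 2 < 3 < 4 < 5 < 6. Listing each simplex with vertices in this order, K has dimension 2 with simplices:

  0-simplices (7): [0], [1], [2], [3], [4], [5], [6]
  1-simplices (18): [0,1], [0,2], [0,3], [0,4], [0,5], [0,6], [1,2], [1,3], [1,5], [1,6], [2,3], [2,5], [2,6], [3,4], [3,5], [4,5], [4,6], [5,6]
  2-simplices (12): [0,1,5], [0,1,6], [0,2,3], [0,2,5], [0,3,4], [0,4,6], [1,2,3], [1,2,6], [1,3,5], [2,5,6], [3,4,5], [4,5,6]

so the chain groups are C_0 ≅ Z^7, C_1 ≅ Z^18, C_2 ≅ Z^12.

∂_1: C_1 → C_0 is given by ∂[p,q] = [q] − [p]. For instance
  ∂[4,5] = [5] − [4].
The resulting 7×18 matrix has rank 6, and its Smith normal form has invariant factors (1,1,1,1,1,1).

∂_2: C_2 → C_1 sends each 2-simplex [p,q,r] to [q,r] − [p,r] + [p,q]. For instance
  ∂[0,1,5] = [1,5] − [0,5] + [0,1],
  ∂[0,2,3] = [2,3] − [0,3] + [0,2].
The 18×12 boundary matrix has rank 12 and Smith normal form diag(1,1,1,1,1,1,1,1,1,1,1,2).

From H_k ≅ ker(∂_k) / im(∂_{k+1}) we obtain:

  H_0: rank C_0 − rank ∂_1 = 7 − 6 = 1, and the invariant factors of ∂_1 are all 1, so H_0 ≅ Z.
  H_1: rank ker ∂_1 − rank ∂_2 = (18 − 6) − 12 = 0, and ∂_2 has invariant factor 2 > 1, so H_1 ≅ Z/2.
  H_2: rank ker ∂_2 − rank ∂_3 = (12 − 12) − 0 = 0, and there is no ∂_3, so H_2 ≅ 0.

As a check, the Euler characteristic is 7 − 18 + 12 = 1, which agrees with 1 − 0 + 0 = 1.
(K is a triangulation of the real projective plane RP^2.)

Hence the Betti numbers are b_0 = 1, b_1 = 0, b_2 = 0.

b_0 = 1, b_1 = 0, b_2 = 0.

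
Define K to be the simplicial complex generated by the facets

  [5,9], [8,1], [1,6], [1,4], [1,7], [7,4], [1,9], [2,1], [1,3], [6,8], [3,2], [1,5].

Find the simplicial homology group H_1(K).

H_1 ≅ Z^4.

We work with the vertex ordering 1 < 2 < 3 < 4 < 5 < 6 < 7 < 8 < 9. The simplices of K, each written with vertices in increasing order, are:

  0-simplices (9): [1], [2], [3], [4], [5], [6], [7], [8], [9]
  1-simplices (12): [1,2], [1,3], [1,4], [1,5], [1,6], [1,7], [1,8], [1,9], [2,3], [4,7], [5,9], [6,8]

Hence C_0 ≅ Z^9, C_1 ≅ Z^12.

∂_1: C_1 → C_0 is given by ∂[p,q] = [q] − [p].
As a 9×12 matrix over Z this has rank 8, with invariant factors (1,1,1,1,1,1,1,1).

Now H_k = ker ∂_k / im ∂_{k+1}, so:

  H_1: rank ker ∂_1 − rank ∂_2 = (12 − 8) − 0 = 4, and there is no ∂_2, so H_1 ≅ Z^4.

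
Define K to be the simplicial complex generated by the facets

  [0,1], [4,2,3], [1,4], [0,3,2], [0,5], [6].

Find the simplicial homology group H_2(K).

We work with the vertex ordering 0 < 1 < 2 < 3 < 4 < 5 < 6. The simplices of K, each written with vertices in increasing order, are:

  0-simplices (7): [0], [1], [2], [3], [4], [5], [6]
  1-simplices (8): [0,1], [0,2], [0,3], [0,5], [1,4], [2,3], [2,4], [3,4]
  2-simplices (2): [0,2,3], [2,3,4]

so the chain groups are C_0 ≅ Z^7, C_1 ≅ Z^8, C_2 ≅ Z^2.

∂_1: C_1 → C_0 is given by ∂[p,q] = [q] − [p]. For instance
  ∂[1,4] = [4] − [1].
As a 7×8 matrix over Z this has rank 5, with invariant factors (1,1,1,1,1).

The boundary map ∂_2: C_2 → C_1 maps a triangle to the signed sum of its edges. For instance
  ∂[2,3,4] = [3,4] − [2,4] + [2,3],
  ∂[0,2,3] = [2,3] − [0,3] + [0,2].
The 8×2 boundary matrix has rank 2 and Smith normal form diag(1,1).

Computing H_k = (kernel of ∂_k) / (image of ∂_{k+1}):

  H_2: rank ker ∂_2 − rank ∂_3 = (2 − 2) − 0 = 0, and there is no ∂_3, so H_2 = 0.

H_2 = 0.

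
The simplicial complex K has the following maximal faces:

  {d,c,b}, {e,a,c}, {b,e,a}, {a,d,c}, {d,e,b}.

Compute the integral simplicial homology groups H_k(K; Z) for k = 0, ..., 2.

Order the vertices as a < b < c < d < e. Listing each simplex with vertices in this order, K has dimension 2 with simplices:

  0-simplices (5): a, b, c, d, e
  1-simplices (10): ab, ac, ad, ae, bc, bd, be, cd, ce, de
  2-simplices (5): abe, acd, ace, bcd, bde

so the chain groups are C_0 ≅ Z^5, C_1 ≅ Z^10, C_2 ≅ Z^5.

∂_1: C_1 → C_0 maps an edge to its endpoints' difference, ∂[p,q] = q − p.
This gives a 5×10 integer matrix of rank 4; reducing to Smith normal form yields diagonal entries (1,1,1,1).

Boundary ∂_2: C_2 → C_1 sends each 2-simplex [p,q,r] to [q,r] − [p,r] + [p,q]. For instance
  ∂ace = ce − ae + ac,
  ∂acd = cd − ad + ac.
This gives a 10×5 integer matrix of rank 5; reducing to Smith normal form yields diagonal entries (1,1,1,1,1).

From H_k ≅ ker(∂_k) / im(∂_{k+1}) we obtain:

  H_0: rank C_0 − rank ∂_1 = 5 − 4 = 1, and the invariant factors of ∂_1 are all 1, so H_0 = Z.
  H_1: rank ker ∂_1 − rank ∂_2 = (10 − 4) − 5 = 1, and the invariant factors of ∂_2 are all 1, so H_1 = Z.
  H_2: rank ker ∂_2 − rank ∂_3 = (5 − 5) − 0 = 0, and there is no ∂_3, so H_2 = 0.

As a check, the Euler characteristic is 5 − 10 + 5 = 0, which agrees with 1 − 1 + 0 = 0.

H_0 = Z,  H_1 = Z,  H_2 = 0.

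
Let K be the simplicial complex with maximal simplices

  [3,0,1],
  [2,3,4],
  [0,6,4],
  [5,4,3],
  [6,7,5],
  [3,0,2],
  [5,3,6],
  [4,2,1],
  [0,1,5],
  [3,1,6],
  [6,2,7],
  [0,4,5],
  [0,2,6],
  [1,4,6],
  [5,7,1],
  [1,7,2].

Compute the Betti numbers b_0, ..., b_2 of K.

b_0 = 1, b_1 = 2, b_2 = 1.

K has 8 vertices, 24 edges, 16 triangles.
rank ∂_0 = 0, rank ∂_1 = 7 ⇒ b_0 = 8 − 0 − 7 = 1; all invariant factors of ∂_1 are 1 so no torsion. So H_0 = Z.
rank ∂_1 = 7, rank ∂_2 = 15 ⇒ b_1 = 24 − 7 − 15 = 2; all invariant factors of ∂_2 are 1 so no torsion. So H_1 = Z^2.
rank ∂_2 = 15, rank ∂_3 = 0 ⇒ b_2 = 16 − 15 − 0 = 1. So H_2 = Z.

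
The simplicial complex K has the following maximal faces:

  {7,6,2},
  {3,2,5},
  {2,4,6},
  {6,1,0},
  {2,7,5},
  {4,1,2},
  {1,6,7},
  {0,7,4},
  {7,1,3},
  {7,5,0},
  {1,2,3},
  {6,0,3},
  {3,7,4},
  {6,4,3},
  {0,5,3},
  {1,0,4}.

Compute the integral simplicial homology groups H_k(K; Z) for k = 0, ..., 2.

H_0 = Z,  H_1 = Z^2,  H_2 = Z.

Order the vertices as 0 < 1 < 2 < 3 < 4 < 5 < 6 < 7. Listing each simplex with vertices in this order, K has dimension 2 with simplices:

  0-simplices (8): [0], [1], [2], [3], [4], [5], [6], [7]
  1-simplices (24): (24 of them)
  2-simplices (16): [0,1,4], [0,1,6], [0,3,5], [0,3,6], [0,4,7], [0,5,7], [1,2,3], [1,2,4], [1,3,7], [1,6,7], [2,3,5], [2,4,6], [2,5,7], [2,6,7], [3,4,6], [3,4,7]

giving chain groups C_0 ≅ Z^8, C_1 ≅ Z^24, C_2 ≅ Z^16.

∂_1: C_1 → C_0 maps an edge to its endpoints' difference, ∂[p,q] = q − p.
As a 8×24 matrix over Z this has rank 7, with invariant factors (1,1,1,1,1,1,1).

∂_2: C_2 → C_1 acts by ∂[p,q,r] = [q,r] − [p,r] + [p,q]. For instance
  ∂[1,3,7] = [3,7] − [1,7] + [1,3],
  ∂[0,3,6] = [3,6] − [0,6] + [0,3].
As a 24×16 matrix over Z this has rank 15, with invariant factors (1,1,1,1,1,1,1,1,1,1,1,1,1,1,1).

Computing H_k = (kernel of ∂_k) / (image of ∂_{k+1}):

  H_0: rank C_0 − rank ∂_1 = 8 − 7 = 1, and the invariant factors of ∂_1 are all 1, so H_0 = Z.
  H_1: rank ker ∂_1 − rank ∂_2 = (24 − 7) − 15 = 2, and the invariant factors of ∂_2 are all 1, so H_1 = Z^2.
  H_2: rank ker ∂_2 − rank ∂_3 = (16 − 15) − 0 = 1, and there is no ∂_3, so H_2 = Z.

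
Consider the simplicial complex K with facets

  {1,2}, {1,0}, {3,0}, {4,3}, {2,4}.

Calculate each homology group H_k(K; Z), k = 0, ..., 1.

Take the total order 0 < 1 < 2 < 3 < 4 on the vertex set. Then K (dimension 1) consists of the simplices:

  0-simplices (5): [0], [1], [2], [3], [4]
  1-simplices (5): [0,1], [0,3], [1,2], [2,4], [3,4]

giving chain groups C_0 ≅ Z^5, C_1 ≅ Z^5.

Boundary ∂_1: C_1 → C_0 is given by ∂[p,q] = [q] − [p].
As a 5×5 matrix over Z this has rank 4, with invariant factors (1,1,1,1).

From H_k ≅ ker(∂_k) / im(∂_{k+1}) we obtain:

  H_0: rank C_0 − rank ∂_1 = 5 − 4 = 1, and the invariant factors of ∂_1 are all 1, so H_0 = Z.
  H_1: rank ker ∂_1 − rank ∂_2 = (5 − 4) − 0 = 1, and there is no ∂_2, so H_1 = Z.

(K is a triangulation of the circle S^1.)

H_0 = Z,  H_1 = Z.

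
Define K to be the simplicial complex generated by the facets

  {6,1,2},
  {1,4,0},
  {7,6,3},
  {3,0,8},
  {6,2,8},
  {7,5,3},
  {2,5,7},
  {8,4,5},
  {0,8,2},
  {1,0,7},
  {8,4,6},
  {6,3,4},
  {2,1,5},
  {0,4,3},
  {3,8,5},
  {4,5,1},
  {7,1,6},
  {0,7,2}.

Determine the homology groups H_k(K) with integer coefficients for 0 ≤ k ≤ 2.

K has 9 vertices, 27 edges, 18 triangles.
rank ∂_0 = 0, rank ∂_1 = 8 ⇒ b_0 = 9 − 0 − 8 = 1; all invariant factors of ∂_1 are 1 so no torsion. So H_0 = Z.
rank ∂_1 = 8, rank ∂_2 = 18 ⇒ b_1 = 27 − 8 − 18 = 1; ∂_2 has invariant factor(s) [2] giving torsion. So H_1 = Z × Z/2.
rank ∂_2 = 18, rank ∂_3 = 0 ⇒ b_2 = 18 − 18 − 0 = 0. So H_2 = 0.

H_0 = Z,  H_1 = Z × Z/2,  H_2 = 0.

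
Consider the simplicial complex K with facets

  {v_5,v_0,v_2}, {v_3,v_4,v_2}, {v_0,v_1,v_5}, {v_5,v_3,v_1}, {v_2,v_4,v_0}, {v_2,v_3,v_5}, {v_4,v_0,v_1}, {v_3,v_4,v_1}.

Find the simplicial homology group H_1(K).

Take the total order v_0 < v_1 < v_2 < v_3 < v_4 < v_5 on the vertex set. Then K (dimension 2) consists of the simplices:

  0-simplices (6): [v_0], [v_1], [v_2], [v_3], [v_4], [v_5]
  1-simplices (12): [v_0,v_1], [v_0,v_2], [v_0,v_4], [v_0,v_5], [v_1,v_3], [v_1,v_4], [v_1,v_5], [v_2,v_3], [v_2,v_4], [v_2,v_5], [v_3,v_4], [v_3,v_5]
  2-simplices (8): [v_0,v_1,v_4], [v_0,v_1,v_5], [v_0,v_2,v_4], [v_0,v_2,v_5], [v_1,v_3,v_4], [v_1,v_3,v_5], [v_2,v_3,v_4], [v_2,v_3,v_5]

so the chain groups are C_0 ≅ Z^6, C_1 ≅ Z^12, C_2 ≅ Z^8.

The boundary map ∂_1: C_1 → C_0 sends each edge [p,q] (with p < q) to q − p. For instance
  ∂[v_1,v_3] = [v_3] − [v_1].
This gives a 6×12 integer matrix of rank 5; reducing to Smith normal form yields diagonal entries (1,1,1,1,1).

The boundary map ∂_2: C_2 → C_1 sends each 2-simplex [p,q,r] to [q,r] − [p,r] + [p,q]. For instance
  ∂[v_1,v_3,v_4] = [v_3,v_4] − [v_1,v_4] + [v_1,v_3],
  ∂[v_0,v_1,v_5] = [v_1,v_5] − [v_0,v_5] + [v_0,v_1].
The 12×8 boundary matrix has rank 7 and Smith normal form diag(1,1,1,1,1,1,1).

Now H_k = ker ∂_k / im ∂_{k+1}, so:

  H_1: rank ker ∂_1 − rank ∂_2 = (12 − 5) − 7 = 0, and the invariant factors of ∂_2 are all 1, so H_1 ≅ 0.

(K is a triangulation of the 2-sphere S^2.)

H_1 ≅ 0.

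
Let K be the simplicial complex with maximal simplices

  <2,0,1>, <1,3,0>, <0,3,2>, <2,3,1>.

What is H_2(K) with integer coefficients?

We work with the vertex ordering 0 < 1 < 2 < 3. The simplices of K, each written with vertices in increasing order, are:

  0-simplices (4): [0], [1], [2], [3]
  1-simplices (6): [0,1], [0,2], [0,3], [1,2], [1,3], [2,3]
  2-simplices (4): [0,1,2], [0,1,3], [0,2,3], [1,2,3]

Hence C_0 ≅ Z^4, C_1 ≅ Z^6, C_2 ≅ Z^4.

∂_1: C_1 → C_0 maps an edge to its endpoints' difference, ∂[p,q] = q − p.
This gives a 4×6 integer matrix of rank 3; reducing to Smith normal form yields diagonal entries (1,1,1).

∂_2: C_2 → C_1 sends each 2-simplex [p,q,r] to [q,r] − [p,r] + [p,q]. For instance
  ∂[0,2,3] = [2,3] − [0,3] + [0,2],
  ∂[0,1,3] = [1,3] − [0,3] + [0,1].
As a 6×4 matrix over Z this has rank 3, with invariant factors (1,1,1).

Reading off H_k = ker ∂_k / im ∂_{k+1}:

  H_2: rank ker ∂_2 − rank ∂_3 = (4 − 3) − 0 = 1, and there is no ∂_3, so H_2 = Z.

H_2 = Z.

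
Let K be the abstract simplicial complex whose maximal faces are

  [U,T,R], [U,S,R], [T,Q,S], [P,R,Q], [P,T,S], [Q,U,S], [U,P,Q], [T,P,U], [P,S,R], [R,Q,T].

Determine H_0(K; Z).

H_0 = Z.

Fix the vertex order P < Q < R < S < T < U and write every simplex with vertices in increasing order. Then dim K = 2 and the simplices of K are:

  0-simplices (6): P, Q, R, S, T, U
  1-simplices (15): PQ, PR, PS, PT, PU, QR, QS, QT, QU, RS, RT, RU, ST, SU, TU
  2-simplices (10): PQR, PQU, PRS, PST, PTU, QRT, QST, QSU, RSU, RTU

Hence C_0 ≅ Z^6, C_1 ≅ Z^15, C_2 ≅ Z^10.

The boundary map ∂_1: C_1 → C_0 maps an edge to its endpoints' difference, ∂[p,q] = q − p. For instance
  ∂PR = R − P.
As a 6×15 matrix over Z this has rank 5, with invariant factors (1,1,1,1,1).

The boundary map ∂_2: C_2 → C_1 acts by ∂[p,q,r] = [q,r] − [p,r] + [p,q]. For instance
  ∂QST = ST − QT + QS,
  ∂QSU = SU − QU + QS.
This gives a 15×10 integer matrix of rank 10; reducing to Smith normal form yields diagonal entries (1,1,1,1,1,1,1,1,1,2).

Reading off H_k = ker ∂_k / im ∂_{k+1}:

  H_0: rank C_0 − rank ∂_1 = 6 − 5 = 1, and the invariant factors of ∂_1 are all 1, so H_0 = Z.

(K is a triangulation of the real projective plane RP^2.)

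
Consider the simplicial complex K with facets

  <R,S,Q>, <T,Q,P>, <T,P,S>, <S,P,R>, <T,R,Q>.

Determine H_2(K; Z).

Fix the vertex order P < Q < R < S < T and write every simplex with vertices in increasing order. Then dim K = 2 and the simplices of K are:

  0-simplices (5): P, Q, R, S, T
  1-simplices (10): PQ, PR, PS, PT, QR, QS, QT, RS, RT, ST
  2-simplices (5): PQT, PRS, PST, QRS, QRT

giving chain groups C_0 ≅ Z^5, C_1 ≅ Z^10, C_2 ≅ Z^5.

Boundary ∂_1: C_1 → C_0 is given by ∂[p,q] = [q] − [p]. For instance
  ∂PT = T − P.
The resulting 5×10 matrix has rank 4, and its Smith normal form has invariant factors (1,1,1,1).

Boundary ∂_2: C_2 → C_1 acts by ∂[p,q,r] = [q,r] − [p,r] + [p,q]. For instance
  ∂PRS = RS − PS + PR,
  ∂QRS = RS − QS + QR.
As a 10×5 matrix over Z this has rank 5, with invariant factors (1,1,1,1,1).

Reading off H_k = ker ∂_k / im ∂_{k+1}:

  H_2: rank ker ∂_2 − rank ∂_3 = (5 − 5) − 0 = 0, and there is no ∂_3, so H_2 ≅ 0.

H_2 ≅ 0.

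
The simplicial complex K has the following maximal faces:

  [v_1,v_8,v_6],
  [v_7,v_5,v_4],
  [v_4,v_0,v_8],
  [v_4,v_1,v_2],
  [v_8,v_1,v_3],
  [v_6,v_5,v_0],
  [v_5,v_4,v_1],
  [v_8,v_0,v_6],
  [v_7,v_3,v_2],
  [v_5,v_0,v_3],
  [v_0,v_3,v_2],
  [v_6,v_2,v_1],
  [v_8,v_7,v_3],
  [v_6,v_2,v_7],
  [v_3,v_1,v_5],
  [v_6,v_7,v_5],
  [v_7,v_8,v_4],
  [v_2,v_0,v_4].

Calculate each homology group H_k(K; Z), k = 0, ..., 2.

Take the total order v_0 < v_1 < v_2 < v_3 < v_4 < v_5 < v_6 < v_7 < v_8 on the vertex set. Then K (dimension 2) consists of the simplices:

  0-simplices (9): [v_0], [v_1], [v_2], [v_3], [v_4], [v_5], [v_6], [v_7], [v_8]
  1-simplices (27): (27 of them)
  2-simplices (18): (18 of them)

giving chain groups C_0 ≅ Z^9, C_1 ≅ Z^27, C_2 ≅ Z^18.

The boundary map ∂_1: C_1 → C_0 sends each edge [p,q] (with p < q) to q − p.
The resulting 9×27 matrix has rank 8, and its Smith normal form has invariant factors (1,1,1,1,1,1,1,1).

The boundary map ∂_2: C_2 → C_1 sends each 2-simplex [p,q,r] to [q,r] − [p,r] + [p,q]. For instance
  ∂[v_3,v_7,v_8] = [v_7,v_8] − [v_3,v_8] + [v_3,v_7],
  ∂[v_1,v_6,v_8] = [v_6,v_8] − [v_1,v_8] + [v_1,v_6].
As a 27×18 matrix over Z this has rank 17, with invariant factors (1,1,1,1,1,1,1,1,1,1,1,1,1,1,1,1,1).

Now H_k = ker ∂_k / im ∂_{k+1}, so:

  H_0: rank C_0 − rank ∂_1 = 9 − 8 = 1, and the invariant factors of ∂_1 are all 1, so H_0 ≅ Z.
  H_1: rank ker ∂_1 − rank ∂_2 = (27 − 8) − 17 = 2, and the invariant factors of ∂_2 are all 1, so H_1 ≅ Z^2.
  H_2: rank ker ∂_2 − rank ∂_3 = (18 − 17) − 0 = 1, and there is no ∂_3, so H_2 ≅ Z.

H_0 = Z,  H_1 = Z^2,  H_2 = Z.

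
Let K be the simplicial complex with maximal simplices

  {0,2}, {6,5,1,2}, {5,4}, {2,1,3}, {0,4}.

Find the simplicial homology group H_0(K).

H_0 ≅ Z.

Fix the vertex order 0 < 1 < 2 < 3 < 4 < 5 < 6 and write every simplex with vertices in increasing order. Then dim K = 3 and the simplices of K are:

  0-simplices (7): [0], [1], [2], [3], [4], [5], [6]
  1-simplices (11): [0,2], [0,4], [1,2], [1,3], [1,5], [1,6], [2,3], [2,5], [2,6], [4,5], [5,6]
  2-simplices (5): [1,2,3], [1,2,5], [1,2,6], [1,5,6], [2,5,6]
  3-simplices (1): [1,2,5,6]

giving chain groups C_0 ≅ Z^7, C_1 ≅ Z^11, C_2 ≅ Z^5, C_3 ≅ Z^1.

Boundary ∂_1: C_1 → C_0 sends each edge [p,q] (with p < q) to q − p. For instance
  ∂[4,5] = [5] − [4].
The 7×11 boundary matrix has rank 6 and Smith normal form diag(1,1,1,1,1,1).

The boundary map ∂_2: C_2 → C_1 maps a triangle to the signed sum of its edges. For instance
  ∂[1,5,6] = [5,6] − [1,6] + [1,5],
  ∂[1,2,6] = [2,6] − [1,6] + [1,2].
The resulting 11×5 matrix has rank 4, and its Smith normal form has invariant factors (1,1,1,1).

∂_3: C_3 → C_2 sends each 3-simplex σ to the alternating sum Σ_i (−1)^i (σ with its i-th vertex removed). For instance
  ∂[1,2,5,6] = [2,5,6] − [1,5,6] + [1,2,6] − [1,2,5].
The 5×1 boundary matrix has rank 1 and Smith normal form diag(1).

Reading off H_k = ker ∂_k / im ∂_{k+1}:

  H_0: rank C_0 − rank ∂_1 = 7 − 6 = 1, and the invariant factors of ∂_1 are all 1, so H_0 = Z.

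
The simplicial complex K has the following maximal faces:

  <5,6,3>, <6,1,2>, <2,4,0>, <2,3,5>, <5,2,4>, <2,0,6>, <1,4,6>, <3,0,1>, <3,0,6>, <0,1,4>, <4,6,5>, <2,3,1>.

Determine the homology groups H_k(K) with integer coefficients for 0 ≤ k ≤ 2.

H_0 = Z,  H_1 = Z/2Z,  H_2 = 0.

Take the total order 0 < 1 < 2 < 3 < 4 < 5 < 6 on the vertex set. Then K (dimension 2) consists of the simplices:

  0-simplices (7): [0], [1], [2], [3], [4], [5], [6]
  1-simplices (18): [0,1], [0,2], [0,3], [0,4], [0,6], [1,2], [1,3], [1,4], [1,6], [2,3], [2,4], [2,5], [2,6], [3,5], [3,6], [4,5], [4,6], [5,6]
  2-simplices (12): [0,1,3], [0,1,4], [0,2,4], [0,2,6], [0,3,6], [1,2,3], [1,2,6], [1,4,6], [2,3,5], [2,4,5], [3,5,6], [4,5,6]

giving chain groups C_0 ≅ Z^7, C_1 ≅ Z^18, C_2 ≅ Z^12.

The boundary map ∂_1: C_1 → C_0 sends each edge [p,q] (with p < q) to q − p. For instance
  ∂[0,4] = [4] − [0].
This gives a 7×18 integer matrix of rank 6; reducing to Smith normal form yields diagonal entries (1,1,1,1,1,1).

∂_2: C_2 → C_1 sends each 2-simplex [p,q,r] to [q,r] − [p,r] + [p,q]. For instance
  ∂[1,2,6] = [2,6] − [1,6] + [1,2],
  ∂[0,3,6] = [3,6] − [0,6] + [0,3].
This gives a 18×12 integer matrix of rank 12; reducing to Smith normal form yields diagonal entries (1,1,1,1,1,1,1,1,1,1,1,2).

Now H_k = ker ∂_k / im ∂_{k+1}, so:

  H_0: rank C_0 − rank ∂_1 = 7 − 6 = 1, and the invariant factors of ∂_1 are all 1, so H_0 = Z.
  H_1: rank ker ∂_1 − rank ∂_2 = (18 − 6) − 12 = 0, and ∂_2 has invariant factor 2 > 1, so H_1 = Z/2Z.
  H_2: rank ker ∂_2 − rank ∂_3 = (12 − 12) − 0 = 0, and there is no ∂_3, so H_2 = 0.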